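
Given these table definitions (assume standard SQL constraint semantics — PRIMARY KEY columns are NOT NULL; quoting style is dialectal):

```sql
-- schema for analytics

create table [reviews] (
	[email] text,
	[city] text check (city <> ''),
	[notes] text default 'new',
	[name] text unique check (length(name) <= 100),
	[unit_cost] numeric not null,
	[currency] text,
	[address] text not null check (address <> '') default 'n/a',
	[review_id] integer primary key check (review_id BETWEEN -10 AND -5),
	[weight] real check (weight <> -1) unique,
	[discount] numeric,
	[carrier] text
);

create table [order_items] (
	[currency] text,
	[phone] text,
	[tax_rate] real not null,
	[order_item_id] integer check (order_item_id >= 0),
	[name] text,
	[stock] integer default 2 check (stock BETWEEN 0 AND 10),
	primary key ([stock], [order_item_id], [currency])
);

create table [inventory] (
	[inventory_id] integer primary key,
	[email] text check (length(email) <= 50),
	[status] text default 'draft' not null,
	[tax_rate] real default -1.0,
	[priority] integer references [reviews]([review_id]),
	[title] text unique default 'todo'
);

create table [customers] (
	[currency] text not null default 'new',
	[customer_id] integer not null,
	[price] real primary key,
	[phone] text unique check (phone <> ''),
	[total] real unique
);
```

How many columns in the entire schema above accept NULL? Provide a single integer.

reviews: 8 nullable (email, city, notes, name, currency, weight, discount, carrier — PK (review_id) and explicit NOT NULL columns excluded).
order_items: 2 nullable (phone, name — PK (stock, order_item_id, currency) and explicit NOT NULL columns excluded).
inventory: 4 nullable (email, tax_rate, priority, title — PK (inventory_id) and explicit NOT NULL columns excluded).
customers: 2 nullable (phone, total — PK (price) and explicit NOT NULL columns excluded).
Total: 8 + 2 + 4 + 2 = 16.

16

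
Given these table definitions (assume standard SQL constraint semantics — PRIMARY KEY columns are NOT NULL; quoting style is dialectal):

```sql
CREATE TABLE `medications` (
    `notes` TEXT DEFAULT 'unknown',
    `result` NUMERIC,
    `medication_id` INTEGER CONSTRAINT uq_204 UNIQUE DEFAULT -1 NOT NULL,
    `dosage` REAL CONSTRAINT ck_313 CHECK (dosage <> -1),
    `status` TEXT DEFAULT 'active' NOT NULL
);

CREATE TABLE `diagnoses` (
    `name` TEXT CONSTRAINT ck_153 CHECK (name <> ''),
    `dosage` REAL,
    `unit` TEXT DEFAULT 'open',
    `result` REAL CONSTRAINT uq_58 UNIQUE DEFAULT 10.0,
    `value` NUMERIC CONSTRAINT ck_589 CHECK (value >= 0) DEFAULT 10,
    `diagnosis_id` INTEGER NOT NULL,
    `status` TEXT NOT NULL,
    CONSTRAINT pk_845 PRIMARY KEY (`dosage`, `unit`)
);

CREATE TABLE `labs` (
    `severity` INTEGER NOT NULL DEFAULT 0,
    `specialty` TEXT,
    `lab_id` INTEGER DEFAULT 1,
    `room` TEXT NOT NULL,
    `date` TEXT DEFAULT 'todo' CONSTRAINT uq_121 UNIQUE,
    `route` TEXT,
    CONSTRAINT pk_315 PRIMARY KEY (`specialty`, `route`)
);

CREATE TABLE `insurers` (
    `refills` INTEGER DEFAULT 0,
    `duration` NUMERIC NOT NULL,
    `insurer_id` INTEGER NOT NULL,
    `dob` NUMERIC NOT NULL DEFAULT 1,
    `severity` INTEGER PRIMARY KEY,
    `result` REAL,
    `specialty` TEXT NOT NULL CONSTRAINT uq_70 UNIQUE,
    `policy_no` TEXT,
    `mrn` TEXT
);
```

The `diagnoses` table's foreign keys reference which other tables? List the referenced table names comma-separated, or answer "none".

none

No column in diagnoses has a REFERENCES clause.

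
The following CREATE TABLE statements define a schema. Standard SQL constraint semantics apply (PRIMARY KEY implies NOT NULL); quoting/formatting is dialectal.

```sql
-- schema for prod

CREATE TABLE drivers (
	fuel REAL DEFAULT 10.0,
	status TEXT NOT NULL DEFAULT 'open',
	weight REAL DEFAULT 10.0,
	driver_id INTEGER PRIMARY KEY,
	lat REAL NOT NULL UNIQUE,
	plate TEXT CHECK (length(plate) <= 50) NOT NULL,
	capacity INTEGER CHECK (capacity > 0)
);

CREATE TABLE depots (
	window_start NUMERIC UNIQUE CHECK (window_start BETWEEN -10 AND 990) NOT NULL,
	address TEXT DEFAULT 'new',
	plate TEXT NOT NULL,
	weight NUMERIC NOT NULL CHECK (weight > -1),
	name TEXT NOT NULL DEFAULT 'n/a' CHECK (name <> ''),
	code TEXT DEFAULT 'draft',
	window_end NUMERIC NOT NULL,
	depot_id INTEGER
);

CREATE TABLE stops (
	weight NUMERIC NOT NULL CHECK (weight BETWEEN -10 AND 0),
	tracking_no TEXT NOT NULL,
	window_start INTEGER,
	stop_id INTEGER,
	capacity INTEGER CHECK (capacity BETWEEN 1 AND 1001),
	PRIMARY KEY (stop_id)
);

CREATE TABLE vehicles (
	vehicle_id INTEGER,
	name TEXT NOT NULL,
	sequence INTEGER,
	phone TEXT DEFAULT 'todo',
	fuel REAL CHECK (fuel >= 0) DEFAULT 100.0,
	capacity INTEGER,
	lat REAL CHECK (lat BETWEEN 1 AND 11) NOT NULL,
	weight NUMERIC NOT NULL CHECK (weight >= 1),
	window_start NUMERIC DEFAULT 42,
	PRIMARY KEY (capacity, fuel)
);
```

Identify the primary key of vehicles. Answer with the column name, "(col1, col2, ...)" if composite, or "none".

A table-level PRIMARY KEY clause names 2 columns: capacity, fuel.
This is a composite key — the combination is unique, not each column individually.

(capacity, fuel)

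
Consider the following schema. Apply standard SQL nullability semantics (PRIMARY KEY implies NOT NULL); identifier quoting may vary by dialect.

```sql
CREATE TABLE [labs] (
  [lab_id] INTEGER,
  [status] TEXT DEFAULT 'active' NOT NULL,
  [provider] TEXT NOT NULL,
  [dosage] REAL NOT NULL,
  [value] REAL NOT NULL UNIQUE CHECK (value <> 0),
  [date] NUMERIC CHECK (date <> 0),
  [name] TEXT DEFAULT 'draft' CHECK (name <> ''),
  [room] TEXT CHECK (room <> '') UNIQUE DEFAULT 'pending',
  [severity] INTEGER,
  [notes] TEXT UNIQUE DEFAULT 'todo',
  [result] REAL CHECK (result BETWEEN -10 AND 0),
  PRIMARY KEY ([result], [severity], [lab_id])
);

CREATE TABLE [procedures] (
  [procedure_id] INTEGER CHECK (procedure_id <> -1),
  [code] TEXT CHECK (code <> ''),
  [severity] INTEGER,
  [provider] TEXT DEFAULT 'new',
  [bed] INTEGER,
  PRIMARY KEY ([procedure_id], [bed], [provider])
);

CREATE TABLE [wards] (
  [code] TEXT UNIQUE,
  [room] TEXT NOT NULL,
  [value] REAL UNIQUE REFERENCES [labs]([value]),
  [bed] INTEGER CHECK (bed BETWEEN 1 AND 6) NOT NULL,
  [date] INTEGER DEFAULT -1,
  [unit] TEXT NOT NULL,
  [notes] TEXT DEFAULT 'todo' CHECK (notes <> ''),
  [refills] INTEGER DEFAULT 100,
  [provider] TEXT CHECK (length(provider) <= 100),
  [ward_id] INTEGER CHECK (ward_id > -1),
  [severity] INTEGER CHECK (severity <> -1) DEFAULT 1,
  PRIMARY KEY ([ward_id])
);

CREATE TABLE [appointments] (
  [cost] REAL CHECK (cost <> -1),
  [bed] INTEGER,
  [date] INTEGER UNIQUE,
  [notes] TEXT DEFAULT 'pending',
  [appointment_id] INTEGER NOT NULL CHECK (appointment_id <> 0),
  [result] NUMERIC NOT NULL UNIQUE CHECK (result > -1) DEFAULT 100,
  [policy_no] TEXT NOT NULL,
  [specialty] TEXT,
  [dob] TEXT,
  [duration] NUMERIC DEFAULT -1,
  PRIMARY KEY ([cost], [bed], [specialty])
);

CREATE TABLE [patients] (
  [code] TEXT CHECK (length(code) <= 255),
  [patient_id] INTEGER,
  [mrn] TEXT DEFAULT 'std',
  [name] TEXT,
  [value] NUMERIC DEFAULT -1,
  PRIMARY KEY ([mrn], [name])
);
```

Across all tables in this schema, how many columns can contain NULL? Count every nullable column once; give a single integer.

labs: 4 nullable (date, name, room, notes — PK (result, severity, lab_id) and explicit NOT NULL columns excluded).
procedures: 2 nullable (code, severity — PK (procedure_id, bed, provider) and explicit NOT NULL columns excluded).
wards: 7 nullable (code, value, date, notes, refills, provider, severity — PK (ward_id) and explicit NOT NULL columns excluded).
appointments: 4 nullable (date, notes, dob, duration — PK (cost, bed, specialty) and explicit NOT NULL columns excluded).
patients: 3 nullable (code, patient_id, value — PK (mrn, name) and explicit NOT NULL columns excluded).
Total: 4 + 2 + 7 + 4 + 3 = 20.

20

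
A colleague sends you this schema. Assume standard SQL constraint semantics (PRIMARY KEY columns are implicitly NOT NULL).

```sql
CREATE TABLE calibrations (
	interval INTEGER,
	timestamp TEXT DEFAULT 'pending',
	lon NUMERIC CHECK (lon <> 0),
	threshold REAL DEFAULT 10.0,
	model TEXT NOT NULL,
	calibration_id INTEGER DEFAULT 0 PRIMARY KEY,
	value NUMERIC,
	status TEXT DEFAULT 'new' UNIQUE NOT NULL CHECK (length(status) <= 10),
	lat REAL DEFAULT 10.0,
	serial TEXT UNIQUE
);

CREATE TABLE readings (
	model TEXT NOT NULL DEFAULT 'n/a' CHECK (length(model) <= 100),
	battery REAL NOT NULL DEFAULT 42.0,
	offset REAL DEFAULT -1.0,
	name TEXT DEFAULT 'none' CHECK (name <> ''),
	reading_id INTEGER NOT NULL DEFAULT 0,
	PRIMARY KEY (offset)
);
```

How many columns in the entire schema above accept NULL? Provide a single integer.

calibrations: 7 nullable (interval, timestamp, lon, threshold, value, lat, serial — PK (calibration_id) and explicit NOT NULL columns excluded).
readings: 1 nullable (name — PK (offset) and explicit NOT NULL columns excluded).
Total: 7 + 1 = 8.

8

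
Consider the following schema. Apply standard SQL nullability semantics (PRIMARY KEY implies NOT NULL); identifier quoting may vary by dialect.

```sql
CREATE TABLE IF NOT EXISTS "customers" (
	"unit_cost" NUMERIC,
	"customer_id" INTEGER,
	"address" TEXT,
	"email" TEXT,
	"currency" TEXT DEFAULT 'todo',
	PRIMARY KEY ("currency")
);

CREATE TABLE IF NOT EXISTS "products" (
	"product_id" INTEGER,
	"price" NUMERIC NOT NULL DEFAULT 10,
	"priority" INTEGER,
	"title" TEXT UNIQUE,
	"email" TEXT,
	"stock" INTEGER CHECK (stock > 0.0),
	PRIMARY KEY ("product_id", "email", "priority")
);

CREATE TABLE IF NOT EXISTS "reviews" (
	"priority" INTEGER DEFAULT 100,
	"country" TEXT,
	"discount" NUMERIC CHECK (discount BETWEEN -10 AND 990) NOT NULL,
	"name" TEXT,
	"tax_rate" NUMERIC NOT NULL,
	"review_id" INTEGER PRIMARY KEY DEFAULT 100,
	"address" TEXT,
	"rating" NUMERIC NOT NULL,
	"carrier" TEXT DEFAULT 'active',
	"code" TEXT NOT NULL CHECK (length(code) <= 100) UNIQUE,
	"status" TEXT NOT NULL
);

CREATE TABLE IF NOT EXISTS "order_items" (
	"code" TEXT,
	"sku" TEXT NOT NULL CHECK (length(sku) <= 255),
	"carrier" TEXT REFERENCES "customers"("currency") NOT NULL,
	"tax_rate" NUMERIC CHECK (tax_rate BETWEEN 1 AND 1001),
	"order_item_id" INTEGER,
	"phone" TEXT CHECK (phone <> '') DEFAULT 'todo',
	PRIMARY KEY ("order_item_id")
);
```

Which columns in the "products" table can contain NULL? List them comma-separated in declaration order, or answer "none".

- product_id: part of the PRIMARY KEY, which implies NOT NULL → not nullable.
- price: declared NOT NULL → not nullable.
- priority: part of the PRIMARY KEY, which implies NOT NULL → not nullable.
- title: UNIQUE does not imply NOT NULL → nullable.
- email: part of the PRIMARY KEY, which implies NOT NULL → not nullable.
- stock: CHECK does not forbid NULL (a CHECK constraint passes when its expression is NULL) → nullable.

title, stock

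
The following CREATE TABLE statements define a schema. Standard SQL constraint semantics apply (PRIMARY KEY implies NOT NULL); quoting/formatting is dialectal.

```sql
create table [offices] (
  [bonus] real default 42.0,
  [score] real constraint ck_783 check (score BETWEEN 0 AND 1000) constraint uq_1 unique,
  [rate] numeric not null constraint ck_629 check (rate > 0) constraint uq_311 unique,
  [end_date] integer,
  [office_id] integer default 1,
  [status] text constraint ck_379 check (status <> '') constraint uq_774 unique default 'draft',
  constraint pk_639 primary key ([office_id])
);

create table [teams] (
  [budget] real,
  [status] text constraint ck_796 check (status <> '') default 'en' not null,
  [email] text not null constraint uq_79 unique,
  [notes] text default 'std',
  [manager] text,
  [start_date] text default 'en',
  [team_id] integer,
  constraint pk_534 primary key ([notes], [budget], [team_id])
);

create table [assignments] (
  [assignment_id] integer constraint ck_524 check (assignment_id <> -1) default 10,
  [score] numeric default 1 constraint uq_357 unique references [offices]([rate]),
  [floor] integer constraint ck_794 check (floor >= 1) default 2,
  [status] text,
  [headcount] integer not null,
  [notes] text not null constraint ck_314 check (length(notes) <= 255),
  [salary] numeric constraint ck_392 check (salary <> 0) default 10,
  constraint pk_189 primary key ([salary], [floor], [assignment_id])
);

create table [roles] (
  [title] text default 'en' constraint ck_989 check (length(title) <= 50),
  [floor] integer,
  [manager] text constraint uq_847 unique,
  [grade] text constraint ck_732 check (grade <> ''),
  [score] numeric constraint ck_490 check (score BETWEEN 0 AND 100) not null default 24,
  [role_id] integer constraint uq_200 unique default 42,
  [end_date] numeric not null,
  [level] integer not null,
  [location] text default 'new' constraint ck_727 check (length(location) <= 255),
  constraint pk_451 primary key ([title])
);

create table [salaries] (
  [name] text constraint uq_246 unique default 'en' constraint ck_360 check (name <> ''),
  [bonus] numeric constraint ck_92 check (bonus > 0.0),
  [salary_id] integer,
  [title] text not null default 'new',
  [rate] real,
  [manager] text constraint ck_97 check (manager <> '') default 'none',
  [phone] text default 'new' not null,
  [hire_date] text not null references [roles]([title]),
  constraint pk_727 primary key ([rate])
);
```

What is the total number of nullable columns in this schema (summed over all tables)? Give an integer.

17

offices: 4 nullable (bonus, score, end_date, status — PK (office_id) and explicit NOT NULL columns excluded).
teams: 2 nullable (manager, start_date — PK (notes, budget, team_id) and explicit NOT NULL columns excluded).
assignments: 2 nullable (score, status — PK (salary, floor, assignment_id) and explicit NOT NULL columns excluded).
roles: 5 nullable (floor, manager, grade, role_id, location — PK (title) and explicit NOT NULL columns excluded).
salaries: 4 nullable (name, bonus, salary_id, manager — PK (rate) and explicit NOT NULL columns excluded).
Total: 4 + 2 + 2 + 5 + 4 = 17.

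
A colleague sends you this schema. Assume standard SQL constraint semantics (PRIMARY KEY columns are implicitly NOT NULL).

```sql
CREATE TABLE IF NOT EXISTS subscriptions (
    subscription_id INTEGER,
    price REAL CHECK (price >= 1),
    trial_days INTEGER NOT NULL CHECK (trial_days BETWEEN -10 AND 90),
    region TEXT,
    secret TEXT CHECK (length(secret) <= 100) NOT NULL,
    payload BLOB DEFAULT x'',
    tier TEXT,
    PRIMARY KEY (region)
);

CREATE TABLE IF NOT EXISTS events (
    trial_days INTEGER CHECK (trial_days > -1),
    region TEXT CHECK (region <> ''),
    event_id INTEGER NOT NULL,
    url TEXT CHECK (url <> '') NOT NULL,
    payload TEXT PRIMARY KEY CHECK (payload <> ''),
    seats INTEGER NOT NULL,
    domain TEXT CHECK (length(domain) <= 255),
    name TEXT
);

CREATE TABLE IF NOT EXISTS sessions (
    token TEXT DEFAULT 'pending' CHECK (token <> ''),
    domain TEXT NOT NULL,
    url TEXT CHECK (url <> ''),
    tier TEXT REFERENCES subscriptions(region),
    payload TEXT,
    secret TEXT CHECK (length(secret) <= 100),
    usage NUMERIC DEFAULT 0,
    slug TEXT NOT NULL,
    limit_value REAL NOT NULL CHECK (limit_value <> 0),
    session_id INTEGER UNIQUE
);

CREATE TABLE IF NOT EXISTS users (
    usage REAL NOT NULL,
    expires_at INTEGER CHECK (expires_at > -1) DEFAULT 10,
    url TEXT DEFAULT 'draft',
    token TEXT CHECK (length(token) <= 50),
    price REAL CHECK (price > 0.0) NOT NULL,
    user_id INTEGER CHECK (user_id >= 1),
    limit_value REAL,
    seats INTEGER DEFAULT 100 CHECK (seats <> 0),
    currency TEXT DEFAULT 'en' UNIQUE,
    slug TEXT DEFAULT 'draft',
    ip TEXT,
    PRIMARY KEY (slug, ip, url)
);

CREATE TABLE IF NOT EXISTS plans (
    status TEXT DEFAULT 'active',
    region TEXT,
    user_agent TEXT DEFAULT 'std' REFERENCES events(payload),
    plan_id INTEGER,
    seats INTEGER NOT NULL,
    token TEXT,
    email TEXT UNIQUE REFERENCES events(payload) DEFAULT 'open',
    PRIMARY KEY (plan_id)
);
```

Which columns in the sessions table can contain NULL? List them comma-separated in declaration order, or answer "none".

token, url, tier, payload, secret, usage, session_id

- token: CHECK does not forbid NULL (a CHECK constraint passes when its expression is NULL) → nullable.
- domain: declared NOT NULL → not nullable.
- url: CHECK does not forbid NULL (a CHECK constraint passes when its expression is NULL) → nullable.
- tier: a foreign key column may be NULL unless separately constrained → nullable.
- payload: no NOT NULL constraint applies → nullable.
- secret: CHECK does not forbid NULL (a CHECK constraint passes when its expression is NULL) → nullable.
- usage: DEFAULT only fills an omitted column; an explicit NULL is still allowed → nullable.
- slug: declared NOT NULL → not nullable.
- limit_value: declared NOT NULL → not nullable.
- session_id: UNIQUE does not imply NOT NULL → nullable.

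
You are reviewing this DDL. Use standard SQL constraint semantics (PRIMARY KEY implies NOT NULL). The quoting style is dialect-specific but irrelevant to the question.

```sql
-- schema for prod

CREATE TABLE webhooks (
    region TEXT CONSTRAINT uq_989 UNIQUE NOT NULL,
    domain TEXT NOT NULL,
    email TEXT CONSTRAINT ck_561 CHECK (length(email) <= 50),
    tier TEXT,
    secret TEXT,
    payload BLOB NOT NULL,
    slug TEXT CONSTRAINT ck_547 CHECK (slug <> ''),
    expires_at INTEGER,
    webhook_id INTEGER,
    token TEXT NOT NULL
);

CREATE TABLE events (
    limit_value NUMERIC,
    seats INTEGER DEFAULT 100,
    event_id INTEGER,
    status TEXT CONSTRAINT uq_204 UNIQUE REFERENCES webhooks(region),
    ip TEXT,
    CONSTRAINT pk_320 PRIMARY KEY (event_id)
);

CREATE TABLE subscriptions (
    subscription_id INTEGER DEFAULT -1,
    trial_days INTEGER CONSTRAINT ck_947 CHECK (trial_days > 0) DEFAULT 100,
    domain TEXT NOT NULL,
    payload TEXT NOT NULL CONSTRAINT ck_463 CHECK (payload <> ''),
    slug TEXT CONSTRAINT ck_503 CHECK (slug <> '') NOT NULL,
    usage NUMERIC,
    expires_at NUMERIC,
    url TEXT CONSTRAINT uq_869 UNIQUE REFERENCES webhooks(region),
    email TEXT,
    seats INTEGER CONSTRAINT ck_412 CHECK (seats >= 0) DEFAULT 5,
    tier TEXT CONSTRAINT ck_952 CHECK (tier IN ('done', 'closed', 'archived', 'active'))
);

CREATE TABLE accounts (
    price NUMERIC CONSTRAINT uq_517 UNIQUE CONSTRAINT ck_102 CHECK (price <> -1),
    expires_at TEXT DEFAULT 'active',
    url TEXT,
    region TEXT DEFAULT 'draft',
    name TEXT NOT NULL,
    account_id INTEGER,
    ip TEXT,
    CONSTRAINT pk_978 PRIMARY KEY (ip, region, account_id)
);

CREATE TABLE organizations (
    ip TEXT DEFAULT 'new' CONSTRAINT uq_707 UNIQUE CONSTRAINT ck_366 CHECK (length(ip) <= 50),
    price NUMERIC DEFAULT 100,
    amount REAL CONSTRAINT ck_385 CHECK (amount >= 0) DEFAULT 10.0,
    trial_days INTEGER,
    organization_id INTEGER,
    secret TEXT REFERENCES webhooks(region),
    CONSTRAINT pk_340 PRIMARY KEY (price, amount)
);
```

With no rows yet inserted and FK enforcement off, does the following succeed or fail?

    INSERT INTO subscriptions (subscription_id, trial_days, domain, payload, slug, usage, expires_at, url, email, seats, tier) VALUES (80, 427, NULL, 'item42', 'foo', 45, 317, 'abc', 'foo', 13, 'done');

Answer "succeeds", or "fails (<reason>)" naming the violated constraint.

domain is explicitly set to NULL, but domain is declared NOT NULL.

fails (NOT NULL on domain)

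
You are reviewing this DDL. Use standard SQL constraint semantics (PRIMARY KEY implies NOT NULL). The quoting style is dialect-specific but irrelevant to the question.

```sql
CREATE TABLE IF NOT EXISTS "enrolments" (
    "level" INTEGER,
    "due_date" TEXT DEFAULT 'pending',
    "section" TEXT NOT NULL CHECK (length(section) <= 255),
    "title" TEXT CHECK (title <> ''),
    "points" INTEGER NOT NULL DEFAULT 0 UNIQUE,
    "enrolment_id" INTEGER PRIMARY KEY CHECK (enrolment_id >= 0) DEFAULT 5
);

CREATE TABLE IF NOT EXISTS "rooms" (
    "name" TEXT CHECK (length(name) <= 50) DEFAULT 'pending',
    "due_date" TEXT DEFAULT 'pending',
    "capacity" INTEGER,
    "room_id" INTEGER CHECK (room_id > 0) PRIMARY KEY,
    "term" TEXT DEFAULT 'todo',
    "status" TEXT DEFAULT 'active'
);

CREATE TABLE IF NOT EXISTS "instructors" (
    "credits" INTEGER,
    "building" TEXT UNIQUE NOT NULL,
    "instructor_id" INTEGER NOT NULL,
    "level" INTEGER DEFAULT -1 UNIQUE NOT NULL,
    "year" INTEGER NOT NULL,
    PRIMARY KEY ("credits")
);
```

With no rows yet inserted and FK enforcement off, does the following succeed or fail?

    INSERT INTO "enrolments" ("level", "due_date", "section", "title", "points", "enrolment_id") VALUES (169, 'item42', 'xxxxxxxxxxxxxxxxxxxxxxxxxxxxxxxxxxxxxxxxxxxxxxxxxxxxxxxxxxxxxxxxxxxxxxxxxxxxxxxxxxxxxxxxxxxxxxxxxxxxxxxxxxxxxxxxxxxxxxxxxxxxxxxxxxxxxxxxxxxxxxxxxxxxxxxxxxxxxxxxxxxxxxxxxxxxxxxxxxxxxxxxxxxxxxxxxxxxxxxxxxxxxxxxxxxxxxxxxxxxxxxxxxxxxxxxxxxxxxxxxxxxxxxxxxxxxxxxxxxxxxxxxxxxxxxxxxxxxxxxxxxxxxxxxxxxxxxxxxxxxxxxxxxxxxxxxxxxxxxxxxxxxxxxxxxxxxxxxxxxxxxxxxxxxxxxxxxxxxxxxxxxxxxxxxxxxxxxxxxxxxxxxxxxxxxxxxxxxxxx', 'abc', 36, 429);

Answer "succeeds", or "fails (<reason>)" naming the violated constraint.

The value 'xxxxxxxxxxxxxxxxxxxxxxxxxxxxxxxxxxxxxxxxxxxxxxxxxxxxxxxxxxxxxxxxxxxxxxxxxxxxxxxxxxxxxxxxxxxxxxxxxxxxxxxxxxxxxxxxxxxxxxxxxxxxxxxxxxxxxxxxxxxxxxxxxxxxxxxxxxxxxxxxxxxxxxxxxxxxxxxxxxxxxxxxxxxxxxxxxxxxxxxxxxxxxxxxxxxxxxxxxxxxxxxxxxxxxxxxxxxxxxxxxxxxxxxxxxxxxxxxxxxxxxxxxxxxxxxxxxxxxxxxxxxxxxxxxxxxxxxxxxxxxxxxxxxxxxxxxxxxxxxxxxxxxxxxxxxxxxxxxxxxxxxxxxxxxxxxxxxxxxxxxxxxxxxxxxxxxxxxxxxxxxxxxxxxxxxxxxxxxxxx' for section violates CHECK (length(section) <= 255).

fails (CHECK on section)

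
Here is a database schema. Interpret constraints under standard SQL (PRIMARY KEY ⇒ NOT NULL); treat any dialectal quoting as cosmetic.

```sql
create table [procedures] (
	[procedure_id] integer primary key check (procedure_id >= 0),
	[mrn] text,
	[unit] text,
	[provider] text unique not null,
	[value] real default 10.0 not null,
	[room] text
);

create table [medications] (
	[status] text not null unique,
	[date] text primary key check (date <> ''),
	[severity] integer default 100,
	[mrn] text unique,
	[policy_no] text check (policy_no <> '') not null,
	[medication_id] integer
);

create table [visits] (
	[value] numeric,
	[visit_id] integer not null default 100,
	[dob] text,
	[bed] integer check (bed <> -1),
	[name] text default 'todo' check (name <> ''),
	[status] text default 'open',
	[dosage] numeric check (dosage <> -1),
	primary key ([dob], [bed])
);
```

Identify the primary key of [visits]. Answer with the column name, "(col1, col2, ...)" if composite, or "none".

(dob, bed)

A table-level PRIMARY KEY clause names 2 columns: dob, bed.
This is a composite key — the combination is unique, not each column individually.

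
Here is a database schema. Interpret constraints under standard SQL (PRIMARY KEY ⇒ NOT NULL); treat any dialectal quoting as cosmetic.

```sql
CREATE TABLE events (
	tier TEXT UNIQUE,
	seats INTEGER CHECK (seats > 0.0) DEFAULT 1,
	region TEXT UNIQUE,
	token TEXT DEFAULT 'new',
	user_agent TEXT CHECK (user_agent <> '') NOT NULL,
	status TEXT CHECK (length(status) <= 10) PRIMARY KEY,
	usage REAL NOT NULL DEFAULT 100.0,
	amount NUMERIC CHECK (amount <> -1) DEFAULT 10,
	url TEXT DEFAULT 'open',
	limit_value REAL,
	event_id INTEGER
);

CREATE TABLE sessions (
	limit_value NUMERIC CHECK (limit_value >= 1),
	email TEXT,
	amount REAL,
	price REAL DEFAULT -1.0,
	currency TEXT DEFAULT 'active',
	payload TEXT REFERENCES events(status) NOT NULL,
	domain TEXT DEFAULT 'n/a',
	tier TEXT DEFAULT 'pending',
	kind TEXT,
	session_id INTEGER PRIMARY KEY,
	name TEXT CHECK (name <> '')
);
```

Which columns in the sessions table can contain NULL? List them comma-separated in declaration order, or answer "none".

limit_value, email, amount, price, currency, domain, tier, kind, name

- limit_value: CHECK does not forbid NULL (a CHECK constraint passes when its expression is NULL) → nullable.
- email: no NOT NULL constraint applies → nullable.
- amount: no NOT NULL constraint applies → nullable.
- price: DEFAULT only fills an omitted column; an explicit NULL is still allowed → nullable.
- currency: DEFAULT only fills an omitted column; an explicit NULL is still allowed → nullable.
- payload: declared NOT NULL → not nullable.
- domain: DEFAULT only fills an omitted column; an explicit NULL is still allowed → nullable.
- tier: DEFAULT only fills an omitted column; an explicit NULL is still allowed → nullable.
- kind: no NOT NULL constraint applies → nullable.
- session_id: part of the PRIMARY KEY, which implies NOT NULL → not nullable.
- name: CHECK does not forbid NULL (a CHECK constraint passes when its expression is NULL) → nullable.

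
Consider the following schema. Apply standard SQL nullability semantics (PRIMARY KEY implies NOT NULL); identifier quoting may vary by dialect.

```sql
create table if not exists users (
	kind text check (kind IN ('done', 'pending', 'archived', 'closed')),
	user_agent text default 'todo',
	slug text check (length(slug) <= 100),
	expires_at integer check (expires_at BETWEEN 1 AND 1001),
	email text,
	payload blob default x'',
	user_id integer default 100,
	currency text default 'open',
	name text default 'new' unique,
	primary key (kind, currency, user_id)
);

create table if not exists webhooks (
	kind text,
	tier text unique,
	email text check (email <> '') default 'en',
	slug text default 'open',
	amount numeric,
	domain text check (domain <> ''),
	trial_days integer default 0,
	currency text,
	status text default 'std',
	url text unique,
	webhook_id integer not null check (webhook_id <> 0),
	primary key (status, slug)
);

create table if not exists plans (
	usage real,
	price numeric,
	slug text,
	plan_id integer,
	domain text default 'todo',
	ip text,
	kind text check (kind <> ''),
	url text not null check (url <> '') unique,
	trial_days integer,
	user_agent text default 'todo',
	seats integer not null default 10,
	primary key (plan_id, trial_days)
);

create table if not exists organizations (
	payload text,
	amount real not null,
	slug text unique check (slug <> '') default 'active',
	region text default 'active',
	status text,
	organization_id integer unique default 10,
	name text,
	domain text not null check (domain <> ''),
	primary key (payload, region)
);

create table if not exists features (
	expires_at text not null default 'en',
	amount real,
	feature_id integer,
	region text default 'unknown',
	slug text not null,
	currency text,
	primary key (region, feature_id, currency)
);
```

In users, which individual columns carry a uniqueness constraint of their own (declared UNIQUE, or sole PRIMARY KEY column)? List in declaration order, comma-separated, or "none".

name

- kind: part of a composite PRIMARY KEY — only the tuple is unique, not this column on its own.
- user_agent: no UNIQUE or single-column PK constraint.
- slug: no UNIQUE or single-column PK constraint.
- expires_at: no UNIQUE or single-column PK constraint.
- email: no UNIQUE or single-column PK constraint.
- payload: no UNIQUE or single-column PK constraint.
- user_id: part of a composite PRIMARY KEY — only the tuple is unique, not this column on its own.
- currency: part of a composite PRIMARY KEY — only the tuple is unique, not this column on its own.
- name: declared UNIQUE → unique.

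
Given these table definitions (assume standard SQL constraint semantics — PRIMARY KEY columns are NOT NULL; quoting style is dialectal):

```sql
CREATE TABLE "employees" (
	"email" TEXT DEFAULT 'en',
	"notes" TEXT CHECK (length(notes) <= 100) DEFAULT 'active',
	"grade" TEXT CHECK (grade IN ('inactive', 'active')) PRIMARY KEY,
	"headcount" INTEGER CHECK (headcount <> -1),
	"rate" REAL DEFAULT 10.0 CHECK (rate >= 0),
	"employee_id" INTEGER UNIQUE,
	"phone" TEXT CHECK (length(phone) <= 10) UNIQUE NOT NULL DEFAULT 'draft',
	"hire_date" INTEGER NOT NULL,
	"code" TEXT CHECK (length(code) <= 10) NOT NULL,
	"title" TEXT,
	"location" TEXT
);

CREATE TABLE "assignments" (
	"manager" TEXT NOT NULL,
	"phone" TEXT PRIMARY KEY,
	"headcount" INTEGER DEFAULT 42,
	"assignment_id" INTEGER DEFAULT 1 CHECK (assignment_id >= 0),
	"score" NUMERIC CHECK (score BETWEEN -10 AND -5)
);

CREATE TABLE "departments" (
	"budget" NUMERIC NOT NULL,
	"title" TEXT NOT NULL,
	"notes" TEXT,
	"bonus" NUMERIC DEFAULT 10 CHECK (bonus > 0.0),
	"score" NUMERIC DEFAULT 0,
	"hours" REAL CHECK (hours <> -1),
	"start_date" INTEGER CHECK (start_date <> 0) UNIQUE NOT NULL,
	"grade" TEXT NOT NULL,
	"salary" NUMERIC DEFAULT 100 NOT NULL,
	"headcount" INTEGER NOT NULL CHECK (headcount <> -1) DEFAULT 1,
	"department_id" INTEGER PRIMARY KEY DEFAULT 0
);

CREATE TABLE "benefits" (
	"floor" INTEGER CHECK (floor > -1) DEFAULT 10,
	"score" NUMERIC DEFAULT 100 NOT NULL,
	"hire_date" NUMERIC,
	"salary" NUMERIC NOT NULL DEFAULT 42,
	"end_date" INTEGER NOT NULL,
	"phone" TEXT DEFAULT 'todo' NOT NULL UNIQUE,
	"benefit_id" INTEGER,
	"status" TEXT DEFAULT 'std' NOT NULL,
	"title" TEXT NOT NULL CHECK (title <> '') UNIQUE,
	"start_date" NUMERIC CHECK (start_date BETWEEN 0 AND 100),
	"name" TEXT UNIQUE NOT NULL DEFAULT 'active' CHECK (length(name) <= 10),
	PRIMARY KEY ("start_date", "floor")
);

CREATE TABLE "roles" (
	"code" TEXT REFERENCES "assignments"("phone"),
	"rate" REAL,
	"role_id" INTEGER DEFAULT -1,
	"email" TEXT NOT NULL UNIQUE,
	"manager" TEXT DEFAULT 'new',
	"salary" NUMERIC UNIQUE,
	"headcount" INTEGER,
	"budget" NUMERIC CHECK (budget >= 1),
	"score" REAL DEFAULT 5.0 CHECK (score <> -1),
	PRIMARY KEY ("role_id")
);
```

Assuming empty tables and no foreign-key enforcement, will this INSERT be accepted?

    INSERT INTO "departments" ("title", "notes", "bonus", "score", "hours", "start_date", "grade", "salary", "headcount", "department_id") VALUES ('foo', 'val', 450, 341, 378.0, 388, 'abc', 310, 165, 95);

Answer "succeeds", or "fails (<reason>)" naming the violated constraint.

budget is omitted from the column list and has no DEFAULT, so it would receive NULL.
But budget is declared NOT NULL.

fails (NOT NULL on budget)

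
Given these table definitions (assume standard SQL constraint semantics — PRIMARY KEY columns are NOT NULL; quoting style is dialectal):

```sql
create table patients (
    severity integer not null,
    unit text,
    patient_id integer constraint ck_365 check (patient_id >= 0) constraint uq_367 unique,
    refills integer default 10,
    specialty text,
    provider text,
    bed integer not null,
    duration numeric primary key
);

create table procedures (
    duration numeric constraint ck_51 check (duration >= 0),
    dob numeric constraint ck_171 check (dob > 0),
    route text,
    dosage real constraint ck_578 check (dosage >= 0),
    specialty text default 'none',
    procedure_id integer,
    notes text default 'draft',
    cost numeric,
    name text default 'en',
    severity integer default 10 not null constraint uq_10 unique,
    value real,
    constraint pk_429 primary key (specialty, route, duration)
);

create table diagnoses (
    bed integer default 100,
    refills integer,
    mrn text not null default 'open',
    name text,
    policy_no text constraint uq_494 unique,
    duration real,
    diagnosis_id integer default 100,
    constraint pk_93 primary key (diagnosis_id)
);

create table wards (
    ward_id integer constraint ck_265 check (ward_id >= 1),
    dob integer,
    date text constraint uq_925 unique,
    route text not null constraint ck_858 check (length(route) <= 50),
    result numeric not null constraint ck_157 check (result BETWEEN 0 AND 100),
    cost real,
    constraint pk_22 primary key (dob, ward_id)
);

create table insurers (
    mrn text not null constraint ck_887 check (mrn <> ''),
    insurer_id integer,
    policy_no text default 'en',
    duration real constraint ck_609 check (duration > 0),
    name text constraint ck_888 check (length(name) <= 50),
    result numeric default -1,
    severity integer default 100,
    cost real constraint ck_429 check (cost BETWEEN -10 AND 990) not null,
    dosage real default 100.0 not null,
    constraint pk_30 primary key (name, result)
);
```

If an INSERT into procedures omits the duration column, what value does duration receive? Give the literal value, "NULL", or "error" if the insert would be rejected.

duration has no DEFAULT clause.
Omitting it would insert NULL, but it is part of the PRIMARY KEY, so the INSERT fails.

error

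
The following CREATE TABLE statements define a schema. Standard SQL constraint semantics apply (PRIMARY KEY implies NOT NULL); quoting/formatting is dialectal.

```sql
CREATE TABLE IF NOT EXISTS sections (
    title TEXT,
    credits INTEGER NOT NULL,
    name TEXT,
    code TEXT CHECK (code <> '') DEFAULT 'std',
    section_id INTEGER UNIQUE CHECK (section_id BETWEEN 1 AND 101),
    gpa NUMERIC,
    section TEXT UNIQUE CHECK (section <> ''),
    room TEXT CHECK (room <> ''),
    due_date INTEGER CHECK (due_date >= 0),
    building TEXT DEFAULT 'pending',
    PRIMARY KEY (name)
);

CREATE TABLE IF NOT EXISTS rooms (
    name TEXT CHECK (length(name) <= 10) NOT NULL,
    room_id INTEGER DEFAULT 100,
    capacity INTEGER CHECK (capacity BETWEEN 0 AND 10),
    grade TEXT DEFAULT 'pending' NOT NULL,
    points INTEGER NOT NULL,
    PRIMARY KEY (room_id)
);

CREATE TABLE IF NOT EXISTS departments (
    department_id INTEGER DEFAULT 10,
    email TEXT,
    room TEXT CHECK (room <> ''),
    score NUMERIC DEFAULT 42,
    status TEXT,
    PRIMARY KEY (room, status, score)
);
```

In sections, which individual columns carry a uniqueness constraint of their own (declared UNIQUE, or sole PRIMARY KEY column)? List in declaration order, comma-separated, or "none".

- title: no UNIQUE or single-column PK constraint.
- credits: no UNIQUE or single-column PK constraint.
- name: single-column PRIMARY KEY → unique.
- code: no UNIQUE or single-column PK constraint.
- section_id: declared UNIQUE → unique.
- gpa: no UNIQUE or single-column PK constraint.
- section: declared UNIQUE → unique.
- room: no UNIQUE or single-column PK constraint.
- due_date: no UNIQUE or single-column PK constraint.
- building: no UNIQUE or single-column PK constraint.

name, section_id, section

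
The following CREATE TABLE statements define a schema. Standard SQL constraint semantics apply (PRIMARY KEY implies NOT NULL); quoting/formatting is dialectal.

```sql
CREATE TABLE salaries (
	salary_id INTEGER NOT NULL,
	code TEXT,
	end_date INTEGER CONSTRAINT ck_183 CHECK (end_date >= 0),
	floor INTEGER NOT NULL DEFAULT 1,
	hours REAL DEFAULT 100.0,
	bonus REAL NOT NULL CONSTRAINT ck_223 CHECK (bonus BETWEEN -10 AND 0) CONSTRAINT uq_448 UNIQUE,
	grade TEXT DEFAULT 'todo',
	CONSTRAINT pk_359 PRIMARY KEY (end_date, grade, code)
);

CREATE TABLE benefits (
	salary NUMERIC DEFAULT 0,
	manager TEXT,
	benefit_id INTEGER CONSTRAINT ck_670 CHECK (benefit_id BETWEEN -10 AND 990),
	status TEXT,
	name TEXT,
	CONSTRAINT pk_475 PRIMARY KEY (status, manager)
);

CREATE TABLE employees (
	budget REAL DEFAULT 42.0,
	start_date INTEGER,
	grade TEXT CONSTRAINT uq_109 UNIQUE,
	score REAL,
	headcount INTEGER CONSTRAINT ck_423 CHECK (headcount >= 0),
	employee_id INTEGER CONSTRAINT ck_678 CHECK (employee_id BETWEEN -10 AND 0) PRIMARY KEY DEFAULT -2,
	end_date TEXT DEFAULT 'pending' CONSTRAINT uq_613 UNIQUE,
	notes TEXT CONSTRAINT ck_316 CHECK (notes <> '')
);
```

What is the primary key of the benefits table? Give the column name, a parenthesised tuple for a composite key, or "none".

(status, manager)

A table-level PRIMARY KEY clause names 2 columns: status, manager.
This is a composite key — the combination is unique, not each column individually.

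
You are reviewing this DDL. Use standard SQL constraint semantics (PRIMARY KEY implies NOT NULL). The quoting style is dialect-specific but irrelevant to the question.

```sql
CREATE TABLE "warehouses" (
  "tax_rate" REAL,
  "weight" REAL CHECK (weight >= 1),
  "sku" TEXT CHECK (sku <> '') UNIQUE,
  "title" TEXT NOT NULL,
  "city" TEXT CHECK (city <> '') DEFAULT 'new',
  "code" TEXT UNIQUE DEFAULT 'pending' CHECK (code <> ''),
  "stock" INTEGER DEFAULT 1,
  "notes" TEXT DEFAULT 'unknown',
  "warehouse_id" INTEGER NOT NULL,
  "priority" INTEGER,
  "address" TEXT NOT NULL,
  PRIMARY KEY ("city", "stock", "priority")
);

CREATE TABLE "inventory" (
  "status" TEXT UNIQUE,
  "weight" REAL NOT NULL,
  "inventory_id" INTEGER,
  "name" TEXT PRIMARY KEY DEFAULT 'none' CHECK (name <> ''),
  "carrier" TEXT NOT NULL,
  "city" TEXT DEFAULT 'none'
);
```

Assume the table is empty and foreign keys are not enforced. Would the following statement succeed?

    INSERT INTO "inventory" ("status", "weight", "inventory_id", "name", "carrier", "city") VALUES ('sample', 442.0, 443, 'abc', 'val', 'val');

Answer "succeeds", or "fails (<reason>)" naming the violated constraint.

NOT NULL columns: carrier is supplied; name is supplied; weight is supplied.
CHECK constraints: 'abc' satisfies (name <> '').
No constraint is violated.

succeeds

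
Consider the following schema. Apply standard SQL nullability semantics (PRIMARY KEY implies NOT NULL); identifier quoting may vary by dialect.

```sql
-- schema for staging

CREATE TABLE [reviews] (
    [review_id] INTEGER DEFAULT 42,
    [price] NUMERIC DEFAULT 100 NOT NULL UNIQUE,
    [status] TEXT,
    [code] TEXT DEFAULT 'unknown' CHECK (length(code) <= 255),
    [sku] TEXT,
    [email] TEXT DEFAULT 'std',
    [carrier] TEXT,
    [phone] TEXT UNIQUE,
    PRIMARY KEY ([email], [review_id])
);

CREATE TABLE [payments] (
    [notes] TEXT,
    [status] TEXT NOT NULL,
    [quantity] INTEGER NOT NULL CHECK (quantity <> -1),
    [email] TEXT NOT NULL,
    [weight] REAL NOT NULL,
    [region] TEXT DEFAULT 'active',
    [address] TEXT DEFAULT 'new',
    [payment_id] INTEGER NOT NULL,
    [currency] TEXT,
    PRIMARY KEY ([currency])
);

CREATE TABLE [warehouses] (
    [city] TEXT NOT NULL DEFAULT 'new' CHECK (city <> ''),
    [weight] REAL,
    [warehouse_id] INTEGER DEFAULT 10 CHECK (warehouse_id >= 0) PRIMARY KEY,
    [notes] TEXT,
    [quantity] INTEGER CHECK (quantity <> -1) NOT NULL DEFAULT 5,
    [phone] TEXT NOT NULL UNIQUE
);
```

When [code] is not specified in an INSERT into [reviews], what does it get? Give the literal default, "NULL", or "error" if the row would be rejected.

'unknown'

code has an explicit DEFAULT 'unknown'.
When the column is omitted from an INSERT, that default is used.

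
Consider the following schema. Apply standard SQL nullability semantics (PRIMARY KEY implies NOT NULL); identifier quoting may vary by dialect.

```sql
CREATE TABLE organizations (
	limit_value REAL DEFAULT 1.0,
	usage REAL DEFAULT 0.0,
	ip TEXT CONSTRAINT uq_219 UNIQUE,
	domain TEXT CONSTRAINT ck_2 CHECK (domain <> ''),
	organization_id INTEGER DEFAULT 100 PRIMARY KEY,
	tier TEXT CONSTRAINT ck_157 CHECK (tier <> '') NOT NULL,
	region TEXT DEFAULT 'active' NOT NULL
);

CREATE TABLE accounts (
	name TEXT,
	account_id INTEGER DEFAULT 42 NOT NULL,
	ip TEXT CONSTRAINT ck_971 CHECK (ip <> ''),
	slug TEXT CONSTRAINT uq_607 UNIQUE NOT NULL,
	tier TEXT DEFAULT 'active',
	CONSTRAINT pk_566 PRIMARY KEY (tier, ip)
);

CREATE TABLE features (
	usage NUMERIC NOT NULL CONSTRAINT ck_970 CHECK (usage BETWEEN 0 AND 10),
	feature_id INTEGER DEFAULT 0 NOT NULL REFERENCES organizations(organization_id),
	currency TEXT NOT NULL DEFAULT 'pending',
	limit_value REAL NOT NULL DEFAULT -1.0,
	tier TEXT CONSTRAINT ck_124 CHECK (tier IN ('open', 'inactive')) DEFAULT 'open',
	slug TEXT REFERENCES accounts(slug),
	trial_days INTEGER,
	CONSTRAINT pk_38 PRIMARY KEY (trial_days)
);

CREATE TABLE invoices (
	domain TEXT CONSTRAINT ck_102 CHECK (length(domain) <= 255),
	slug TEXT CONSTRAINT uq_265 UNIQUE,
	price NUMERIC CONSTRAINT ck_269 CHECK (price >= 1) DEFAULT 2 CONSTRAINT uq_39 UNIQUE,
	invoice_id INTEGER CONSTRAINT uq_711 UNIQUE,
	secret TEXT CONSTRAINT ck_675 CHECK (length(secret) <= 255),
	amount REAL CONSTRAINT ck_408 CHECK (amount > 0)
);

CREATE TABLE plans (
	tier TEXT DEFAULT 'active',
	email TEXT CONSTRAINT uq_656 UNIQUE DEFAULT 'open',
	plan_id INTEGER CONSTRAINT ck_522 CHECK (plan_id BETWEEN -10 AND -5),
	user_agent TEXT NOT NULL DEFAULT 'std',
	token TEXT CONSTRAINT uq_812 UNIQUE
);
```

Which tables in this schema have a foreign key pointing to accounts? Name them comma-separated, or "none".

- features.slug references accounts(slug).

features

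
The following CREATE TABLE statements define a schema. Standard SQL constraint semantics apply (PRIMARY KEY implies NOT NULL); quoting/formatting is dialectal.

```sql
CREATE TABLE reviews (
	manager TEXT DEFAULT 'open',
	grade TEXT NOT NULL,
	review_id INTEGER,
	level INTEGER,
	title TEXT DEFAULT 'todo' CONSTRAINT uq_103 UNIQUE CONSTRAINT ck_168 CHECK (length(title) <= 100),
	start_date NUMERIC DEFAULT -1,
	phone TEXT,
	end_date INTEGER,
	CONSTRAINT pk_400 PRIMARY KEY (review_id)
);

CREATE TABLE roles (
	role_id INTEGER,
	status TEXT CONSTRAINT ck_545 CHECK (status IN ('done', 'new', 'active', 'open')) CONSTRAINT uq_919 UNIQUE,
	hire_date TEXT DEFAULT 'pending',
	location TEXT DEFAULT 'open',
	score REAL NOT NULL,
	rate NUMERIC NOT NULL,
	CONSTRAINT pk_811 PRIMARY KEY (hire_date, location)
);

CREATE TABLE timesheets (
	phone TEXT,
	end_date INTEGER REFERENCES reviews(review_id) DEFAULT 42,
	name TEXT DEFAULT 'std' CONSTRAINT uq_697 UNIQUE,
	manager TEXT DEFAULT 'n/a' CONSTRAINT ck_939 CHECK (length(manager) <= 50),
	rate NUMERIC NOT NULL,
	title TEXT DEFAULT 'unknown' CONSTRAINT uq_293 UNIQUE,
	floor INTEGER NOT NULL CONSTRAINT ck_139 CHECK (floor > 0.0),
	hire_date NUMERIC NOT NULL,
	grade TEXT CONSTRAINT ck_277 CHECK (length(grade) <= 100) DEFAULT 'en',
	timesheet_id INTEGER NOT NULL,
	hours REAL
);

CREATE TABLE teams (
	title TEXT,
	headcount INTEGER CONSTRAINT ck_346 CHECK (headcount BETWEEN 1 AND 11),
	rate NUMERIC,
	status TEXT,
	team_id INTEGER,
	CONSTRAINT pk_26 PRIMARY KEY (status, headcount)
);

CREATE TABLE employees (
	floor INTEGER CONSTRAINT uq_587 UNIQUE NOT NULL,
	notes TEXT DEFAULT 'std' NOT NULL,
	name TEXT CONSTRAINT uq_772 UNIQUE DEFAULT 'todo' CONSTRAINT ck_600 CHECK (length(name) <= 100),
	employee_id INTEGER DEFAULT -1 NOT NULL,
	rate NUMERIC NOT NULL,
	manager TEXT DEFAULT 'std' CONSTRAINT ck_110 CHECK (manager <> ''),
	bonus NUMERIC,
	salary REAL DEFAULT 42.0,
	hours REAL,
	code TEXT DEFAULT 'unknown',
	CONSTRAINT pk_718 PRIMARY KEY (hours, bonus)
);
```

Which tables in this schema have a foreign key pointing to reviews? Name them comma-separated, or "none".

- timesheets.end_date references reviews(review_id).

timesheets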